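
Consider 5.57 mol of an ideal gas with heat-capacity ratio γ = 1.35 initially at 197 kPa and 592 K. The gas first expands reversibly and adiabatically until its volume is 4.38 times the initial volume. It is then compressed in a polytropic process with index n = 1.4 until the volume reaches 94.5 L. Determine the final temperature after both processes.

744 K

V₁ = nRT₁/P₁ = 5.57×8.314×592/197 = 139 L.
Step 1 — Adiabatic: TV^(γ−1) = const ⇒ T₂ = 592×(0.228)^0.350 = 353 K; PV^γ = const ⇒ P₂ = 26.8 kPa.
ΔU = nCvΔT = 5.57×23.8×(353−592) = -31600 J.
Q = 0 for an adiabatic process, so W = −ΔU = 31600 J.
State after step 1: P = 26.8 kPa, V = 610 L, T = 353 K.
Step 2 — Polytropic n=1.4: T₂ = T₁(V₁/V₂)^(n−1) = 353×(6.45)^0.40 = 744 K; P₂ = P₁(V₁/V₂)^n = 365 kPa.
W = (P₁V₁−P₂V₂)/(n−1) = (26.8×610−365×94.5)/0.40 = -45300 J.
ΔU = nCvΔT = 5.57×23.8×(744−353) = 51700 J.
Q = ΔU + W = 6470 J.
Net over both steps: W = -13700 J, Q = 6470 J, ΔU = 20100 J.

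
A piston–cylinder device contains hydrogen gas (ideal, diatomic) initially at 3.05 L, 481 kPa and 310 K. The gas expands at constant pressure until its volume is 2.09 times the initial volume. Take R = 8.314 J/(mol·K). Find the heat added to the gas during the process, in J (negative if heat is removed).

5600 J

n = P₁V₁/(RT₁) = 481×3.05/(8.314×310) = 0.569 mol.
Isobaric: P stays 481 kPa; V/T = const ⇒ T₂ = 648 K, V₂ = 6.37 L.
W = PΔV = 481×(6.37−3.05) kPa·L = 1600 J.
ΔU = nCvΔT = 0.569×20.8×(648−310) = 4000 J.
Q = ΔU + W = nCpΔT = 5600 J.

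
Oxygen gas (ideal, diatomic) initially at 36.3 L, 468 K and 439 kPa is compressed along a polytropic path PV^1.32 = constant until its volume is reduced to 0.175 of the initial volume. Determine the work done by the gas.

-37200 J

n = P₁V₁/(RT₁) = 439×36.3/(8.314×468) = 4.10 mol.
Polytropic n=1.32: T₂ = T₁(V₁/V₂)^(n−1) = 468×(5.71)^0.32 = 817 K; P₂ = P₁(V₁/V₂)^n = 4380 kPa.
W = (P₁V₁−P₂V₂)/(n−1) = (439×36.3−4380×6.35)/0.32 = -37200 J.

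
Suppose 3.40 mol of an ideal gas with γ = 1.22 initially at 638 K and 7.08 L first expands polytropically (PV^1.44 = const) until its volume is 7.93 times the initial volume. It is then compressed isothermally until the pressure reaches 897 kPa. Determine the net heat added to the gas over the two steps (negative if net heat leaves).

P₁ = nRT₁/V₁ = 3.40×8.314×638/7.08 = 2550 kPa.
Step 1 — Polytropic n=1.44: T₂ = T₁(V₁/V₂)^(n−1) = 638×(0.126)^0.44 = 257 K; P₂ = P₁(V₁/V₂)^n = 129 kPa.
W = (P₁V₁−P₂V₂)/(n−1) = (2550×7.08−129×56.1)/0.44 = 24500 J.
ΔU = nCvΔT = 3.40×37.8×(257−638) = -49000 J.
Q = ΔU + W = -24500 J.
State after step 1: P = 129 kPa, V = 56.1 L, T = 257 K.
Step 2 — Isothermal: T stays 257 K; PV = const ⇒ V₂ = 8.08 L, P₂ = 897 kPa.
ΔU = 0 (ideal gas, T constant).
W = nRT ln(V₂/V₁) = 3.40×8.314×257×ln(0.144) = -14100 J.
Q = ΔU + W = -14100 J.
Net over both steps: W = 10500 J, Q = -38600 J, ΔU = -49000 J.

-38600 J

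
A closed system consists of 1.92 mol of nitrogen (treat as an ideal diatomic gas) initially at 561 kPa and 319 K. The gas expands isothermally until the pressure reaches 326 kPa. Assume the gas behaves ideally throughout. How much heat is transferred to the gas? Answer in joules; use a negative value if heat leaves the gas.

2760 J

V₁ = nRT₁/P₁ = 1.92×8.314×319/561 = 9.08 L.
Isothermal: T stays 319 K; PV = const ⇒ V₂ = 15.6 L, P₂ = 326 kPa.
ΔU = 0 (ideal gas, T constant).
W = nRT ln(V₂/V₁) = 1.92×8.314×319×ln(1.72) = 2760 J.
Q = ΔU + W = 2760 J.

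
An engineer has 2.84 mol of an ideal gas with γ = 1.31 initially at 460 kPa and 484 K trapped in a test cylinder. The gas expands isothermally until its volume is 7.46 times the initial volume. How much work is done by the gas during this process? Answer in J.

23000 J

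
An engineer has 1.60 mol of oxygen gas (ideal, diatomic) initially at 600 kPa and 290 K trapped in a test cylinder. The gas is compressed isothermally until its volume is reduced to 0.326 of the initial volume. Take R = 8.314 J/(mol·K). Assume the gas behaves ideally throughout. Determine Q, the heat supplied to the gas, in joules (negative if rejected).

-4320 J

V₁ = nRT₁/P₁ = 1.60×8.314×290/600 = 6.43 L.
Isothermal: T stays 290 K; PV = const ⇒ V₂ = 2.10 L, P₂ = 1840 kPa.
ΔU = 0 (ideal gas, T constant).
W = nRT ln(V₂/V₁) = 1.60×8.314×290×ln(0.326) = -4320 J.
Q = ΔU + W = -4320 J.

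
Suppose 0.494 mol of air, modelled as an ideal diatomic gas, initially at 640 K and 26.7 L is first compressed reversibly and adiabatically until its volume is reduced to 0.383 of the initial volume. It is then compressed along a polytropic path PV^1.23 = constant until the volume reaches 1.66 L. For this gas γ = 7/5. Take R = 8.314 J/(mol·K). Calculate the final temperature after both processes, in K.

1430 K

P₁ = nRT₁/V₁ = 0.494×8.314×640/26.7 = 98.4 kPa.
Step 1 — Adiabatic: TV^(γ−1) = const ⇒ T₂ = 640×(2.61)^0.400 = 940 K; PV^γ = const ⇒ P₂ = 377 kPa.
ΔU = nCvΔT = 0.494×20.8×(940−640) = 3080 J.
Q = 0 for an adiabatic process, so W = −ΔU = -3080 J.
State after step 1: P = 377 kPa, V = 10.2 L, T = 940 K.
Step 2 — Polytropic n=1.23: T₂ = T₁(V₁/V₂)^(n−1) = 940×(6.16)^0.23 = 1430 K; P₂ = P₁(V₁/V₂)^n = 3530 kPa.
W = (P₁V₁−P₂V₂)/(n−1) = (377×10.2−3530×1.66)/0.23 = -8710 J.
ΔU = nCvΔT = 0.494×20.8×(1430−940) = 5010 J.
Q = ΔU + W = -3700 J.
Net over both steps: W = -11800 J, Q = -3700 J, ΔU = 8080 J.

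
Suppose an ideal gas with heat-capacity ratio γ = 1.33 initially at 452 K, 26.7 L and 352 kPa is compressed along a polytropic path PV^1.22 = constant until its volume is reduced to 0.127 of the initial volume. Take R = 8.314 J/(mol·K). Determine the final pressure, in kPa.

Polytropic n=1.22: T₂ = T₁(V₁/V₂)^(n−1) = 452×(7.87)^0.22 = 712 K; P₂ = P₁(V₁/V₂)^n = 4360 kPa.

4360 kPa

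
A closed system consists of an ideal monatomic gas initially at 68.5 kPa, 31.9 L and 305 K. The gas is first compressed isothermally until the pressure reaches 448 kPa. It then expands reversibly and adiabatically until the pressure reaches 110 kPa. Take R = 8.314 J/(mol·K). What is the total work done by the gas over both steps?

-2690 J

n = P₁V₁/(RT₁) = 68.5×31.9/(8.314×305) = 0.862 mol.
Step 1 — Isothermal: T stays 305 K; PV = const ⇒ V₂ = 4.88 L, P₂ = 448 kPa.
ΔU = 0 (ideal gas, T constant).
W = nRT ln(V₂/V₁) = 0.862×8.314×305×ln(0.153) = -4100 J.
Q = ΔU + W = -4100 J.
State after step 1: P = 448 kPa, V = 4.88 L, T = 305 K.
Step 2 — Adiabatic: T₂/T₁ = (P₂/P₁)^((γ−1)/γ) ⇒ T₂ = 305×(0.246)^0.400 = 174 K; V₂ = 11.3 L.
ΔU = nCvΔT = 0.862×12.5×(174−305) = -1410 J.
Q = 0 for an adiabatic process, so W = −ΔU = 1410 J.
Net over both steps: W = -2690 J, Q = -4100 J, ΔU = -1410 J.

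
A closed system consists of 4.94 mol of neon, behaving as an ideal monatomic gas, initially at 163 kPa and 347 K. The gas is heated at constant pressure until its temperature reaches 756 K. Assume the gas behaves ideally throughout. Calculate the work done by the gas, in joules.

16800 J

V₁ = nRT₁/P₁ = 4.94×8.314×347/163 = 87.4 L.
Isobaric: P stays 163 kPa; V/T = const ⇒ T₂ = 756 K, V₂ = 190 L.
W = PΔV = 163×(190−87.4) kPa·L = 16800 J.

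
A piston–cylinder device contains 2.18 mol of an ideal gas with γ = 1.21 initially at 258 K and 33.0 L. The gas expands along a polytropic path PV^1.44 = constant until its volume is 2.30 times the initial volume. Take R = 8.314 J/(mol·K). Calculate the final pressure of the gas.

P₁ = nRT₁/V₁ = 2.18×8.314×258/33.0 = 142 kPa.
Polytropic n=1.44: T₂ = T₁(V₁/V₂)^(n−1) = 258×(0.435)^0.44 = 179 K; P₂ = P₁(V₁/V₂)^n = 42.7 kPa.

42.7 kPa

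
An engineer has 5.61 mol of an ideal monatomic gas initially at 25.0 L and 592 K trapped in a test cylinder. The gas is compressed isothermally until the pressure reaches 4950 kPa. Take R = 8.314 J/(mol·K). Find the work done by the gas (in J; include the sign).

-41400 J

P₁ = nRT₁/V₁ = 5.61×8.314×592/25.0 = 1100 kPa.
Isothermal: T stays 592 K; PV = const ⇒ V₂ = 5.58 L, P₂ = 4950 kPa.
W = nRT ln(V₂/V₁) = 5.61×8.314×592×ln(0.223) = -41400 J.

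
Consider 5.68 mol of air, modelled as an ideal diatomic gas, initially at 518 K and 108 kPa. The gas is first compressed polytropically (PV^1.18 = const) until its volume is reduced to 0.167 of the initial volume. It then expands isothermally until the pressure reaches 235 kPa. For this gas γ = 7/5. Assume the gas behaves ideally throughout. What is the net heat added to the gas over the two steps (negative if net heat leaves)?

V₁ = nRT₁/P₁ = 5.68×8.314×518/108 = 226 L.
Step 1 — Polytropic n=1.18: T₂ = T₁(V₁/V₂)^(n−1) = 518×(5.99)^0.18 = 715 K; P₂ = P₁(V₁/V₂)^n = 893 kPa.
W = (P₁V₁−P₂V₂)/(n−1) = (108×226−893×37.8)/0.18 = -51700 J.
ΔU = nCvΔT = 5.68×20.8×(715−518) = 23200 J.
Q = ΔU + W = -28400 J.
State after step 1: P = 893 kPa, V = 37.8 L, T = 715 K.
Step 2 — Isothermal: T stays 715 K; PV = const ⇒ V₂ = 144 L, P₂ = 235 kPa.
ΔU = 0 (ideal gas, T constant).
W = nRT ln(V₂/V₁) = 5.68×8.314×715×ln(3.80) = 45100 J.
Q = ΔU + W = 45100 J.
Net over both steps: W = -6600 J, Q = 16600 J, ΔU = 23200 J.

16600 J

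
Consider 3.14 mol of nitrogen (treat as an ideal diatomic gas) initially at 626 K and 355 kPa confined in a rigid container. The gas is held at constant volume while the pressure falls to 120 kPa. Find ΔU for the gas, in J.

-27000 J

V₁ = nRT₁/P₁ = 3.14×8.314×626/355 = 46.0 L.
Isochoric: V stays 46.0 L; P/T = const ⇒ T₂ = 212 K, P₂ = 120 kPa.
For an ideal gas ΔU = nCvΔT with Cv = (5/2)R = 20.8 J/(mol·K).
ΔU = 3.14×20.8×(212−626) = -27000 J.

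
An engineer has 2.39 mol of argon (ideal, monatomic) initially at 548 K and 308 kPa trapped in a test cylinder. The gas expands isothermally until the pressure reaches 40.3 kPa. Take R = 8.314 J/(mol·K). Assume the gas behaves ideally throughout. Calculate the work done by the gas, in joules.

V₁ = nRT₁/P₁ = 2.39×8.314×548/308 = 35.4 L.
Isothermal: T stays 548 K; PV = const ⇒ V₂ = 270 L, P₂ = 40.3 kPa.
W = nRT ln(V₂/V₁) = 2.39×8.314×548×ln(7.64) = 22100 J.

22100 J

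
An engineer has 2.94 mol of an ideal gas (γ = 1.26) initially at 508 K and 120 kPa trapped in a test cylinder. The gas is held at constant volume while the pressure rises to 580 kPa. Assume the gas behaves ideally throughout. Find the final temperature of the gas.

V₁ = nRT₁/P₁ = 2.94×8.314×508/120 = 103 L.
Isochoric: V stays 103 L; P/T = const ⇒ T₂ = 2460 K, P₂ = 580 kPa.

2460 K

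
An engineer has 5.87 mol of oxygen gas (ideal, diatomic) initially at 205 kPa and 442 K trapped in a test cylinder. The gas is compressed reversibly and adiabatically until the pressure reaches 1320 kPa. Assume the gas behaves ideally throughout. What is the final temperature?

753 K

V₁ = nRT₁/P₁ = 5.87×8.314×442/205 = 105 L.
Adiabatic: T₂/T₁ = (P₂/P₁)^((γ−1)/γ) ⇒ T₂ = 442×(6.44)^0.286 = 753 K; V₂ = 27.8 L.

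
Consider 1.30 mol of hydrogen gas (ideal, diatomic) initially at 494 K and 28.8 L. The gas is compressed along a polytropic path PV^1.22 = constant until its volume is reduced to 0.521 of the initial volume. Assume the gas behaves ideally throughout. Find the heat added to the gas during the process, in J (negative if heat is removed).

P₁ = nRT₁/V₁ = 1.30×8.314×494/28.8 = 185 kPa.
Polytropic n=1.22: T₂ = T₁(V₁/V₂)^(n−1) = 494×(1.92)^0.22 = 570 K; P₂ = P₁(V₁/V₂)^n = 411 kPa.
W = (P₁V₁−P₂V₂)/(n−1) = (185×28.8−411×15.0)/0.22 = -3740 J.
ΔU = nCvΔT = 1.30×20.8×(570−494) = 2060 J.
Q = ΔU + W = -1680 J.

-1680 J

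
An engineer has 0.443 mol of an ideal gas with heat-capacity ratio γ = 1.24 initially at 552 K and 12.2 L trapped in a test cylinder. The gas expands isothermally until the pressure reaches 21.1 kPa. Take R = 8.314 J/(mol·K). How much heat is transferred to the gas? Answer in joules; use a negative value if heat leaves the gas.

P₁ = nRT₁/V₁ = 0.443×8.314×552/12.2 = 167 kPa.
Isothermal: T stays 552 K; PV = const ⇒ V₂ = 96.4 L, P₂ = 21.1 kPa.
ΔU = 0 (ideal gas, T constant).
W = nRT ln(V₂/V₁) = 0.443×8.314×552×ln(7.90) = 4200 J.
Q = ΔU + W = 4200 J.

4200 J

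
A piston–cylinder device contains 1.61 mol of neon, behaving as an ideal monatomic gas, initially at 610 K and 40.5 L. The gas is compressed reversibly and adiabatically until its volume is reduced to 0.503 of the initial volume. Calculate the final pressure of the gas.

634 kPa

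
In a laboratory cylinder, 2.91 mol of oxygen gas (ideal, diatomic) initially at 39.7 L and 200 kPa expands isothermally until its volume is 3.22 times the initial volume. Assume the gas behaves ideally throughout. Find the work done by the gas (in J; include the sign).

9280 J

T₁ = P₁V₁/(nR) = 200×39.7/(2.91×8.314) = 328 K.
Isothermal: T stays 328 K; PV = const ⇒ V₂ = 128 L, P₂ = 62.1 kPa.
W = nRT ln(V₂/V₁) = 2.91×8.314×328×ln(3.22) = 9280 J.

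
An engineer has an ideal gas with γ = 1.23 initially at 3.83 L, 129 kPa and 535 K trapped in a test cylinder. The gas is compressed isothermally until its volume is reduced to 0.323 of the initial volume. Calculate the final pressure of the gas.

Isothermal: T stays 535 K; PV = const ⇒ V₂ = 1.24 L, P₂ = 399 kPa.

399 kPa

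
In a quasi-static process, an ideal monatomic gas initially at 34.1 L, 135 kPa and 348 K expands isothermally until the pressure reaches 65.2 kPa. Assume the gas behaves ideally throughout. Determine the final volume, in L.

Isothermal: T stays 348 K; PV = const ⇒ V₂ = 70.6 L, P₂ = 65.2 kPa.

70.6 L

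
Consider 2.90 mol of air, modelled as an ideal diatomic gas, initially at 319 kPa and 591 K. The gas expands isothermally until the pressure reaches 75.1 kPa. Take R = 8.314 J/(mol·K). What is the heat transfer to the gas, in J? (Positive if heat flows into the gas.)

20600 J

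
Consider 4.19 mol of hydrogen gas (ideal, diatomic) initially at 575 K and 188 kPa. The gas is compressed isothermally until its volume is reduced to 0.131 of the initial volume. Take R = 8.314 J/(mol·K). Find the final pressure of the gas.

V₁ = nRT₁/P₁ = 4.19×8.314×575/188 = 107 L.
Isothermal: T stays 575 K; PV = const ⇒ V₂ = 14.0 L, P₂ = 1440 kPa.

1440 kPa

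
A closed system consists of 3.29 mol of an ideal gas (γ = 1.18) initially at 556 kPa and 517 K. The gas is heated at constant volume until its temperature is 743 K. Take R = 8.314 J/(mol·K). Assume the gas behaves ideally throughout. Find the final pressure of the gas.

799 kPa

V₁ = nRT₁/P₁ = 3.29×8.314×517/556 = 25.4 L.
Isochoric: V stays 25.4 L; P/T = const ⇒ T₂ = 743 K, P₂ = 799 kPa.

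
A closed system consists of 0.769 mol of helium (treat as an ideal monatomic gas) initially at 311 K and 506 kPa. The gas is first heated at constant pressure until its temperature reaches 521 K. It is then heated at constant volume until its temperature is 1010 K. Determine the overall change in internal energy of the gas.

6700 J

V₁ = nRT₁/P₁ = 0.769×8.314×311/506 = 3.93 L.
Step 1 — Isobaric: P stays 506 kPa; V/T = const ⇒ T₂ = 521 K, V₂ = 6.58 L.
W = PΔV = 506×(6.58−3.93) kPa·L = 1340 J.
ΔU = nCvΔT = 0.769×12.5×(521−311) = 2010 J.
Q = ΔU + W = nCpΔT = 3360 J.
State after step 1: P = 506 kPa, V = 6.58 L, T = 521 K.
Step 2 — Isochoric: V stays 6.58 L; P/T = const ⇒ T₂ = 1010 K, P₂ = 981 kPa.
W = 0 (no volume change).
ΔU = nCvΔT = 0.769×12.5×(1010−521) = 4690 J.
Q = ΔU = 4690 J.
Net over both steps: W = 1340 J, Q = 8050 J, ΔU = 6700 J.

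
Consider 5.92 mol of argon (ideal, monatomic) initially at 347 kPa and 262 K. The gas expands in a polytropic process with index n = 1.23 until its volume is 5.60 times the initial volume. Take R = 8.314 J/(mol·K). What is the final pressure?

V₁ = nRT₁/P₁ = 5.92×8.314×262/347 = 37.2 L.
Polytropic n=1.23: T₂ = T₁(V₁/V₂)^(n−1) = 262×(0.179)^0.23 = 176 K; P₂ = P₁(V₁/V₂)^n = 41.7 kPa.

41.7 kPa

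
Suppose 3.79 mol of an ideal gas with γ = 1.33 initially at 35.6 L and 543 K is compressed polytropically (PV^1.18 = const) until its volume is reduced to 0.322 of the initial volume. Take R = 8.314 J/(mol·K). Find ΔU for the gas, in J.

P₁ = nRT₁/V₁ = 3.79×8.314×543/35.6 = 481 kPa.
Polytropic n=1.18: T₂ = T₁(V₁/V₂)^(n−1) = 543×(3.11)^0.18 = 666 K; P₂ = P₁(V₁/V₂)^n = 1830 kPa.
For an ideal gas ΔU = nCvΔT with Cv = R/(γ−1) = 25.2 J/(mol·K).
ΔU = 3.79×25.2×(666−543) = 11700 J.

11700 J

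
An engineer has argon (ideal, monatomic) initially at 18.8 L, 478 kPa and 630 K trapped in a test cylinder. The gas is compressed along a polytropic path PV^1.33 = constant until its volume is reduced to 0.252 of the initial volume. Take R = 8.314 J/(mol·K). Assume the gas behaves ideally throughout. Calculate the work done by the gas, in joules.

-15700 J

n = P₁V₁/(RT₁) = 478×18.8/(8.314×630) = 1.72 mol.
Polytropic n=1.33: T₂ = T₁(V₁/V₂)^(n−1) = 630×(3.97)^0.33 = 993 K; P₂ = P₁(V₁/V₂)^n = 2990 kPa.
W = (P₁V₁−P₂V₂)/(n−1) = (478×18.8−2990×4.74)/0.33 = -15700 J.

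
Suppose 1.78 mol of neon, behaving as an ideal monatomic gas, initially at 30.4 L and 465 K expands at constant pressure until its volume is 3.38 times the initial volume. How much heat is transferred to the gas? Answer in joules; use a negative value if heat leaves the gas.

P₁ = nRT₁/V₁ = 1.78×8.314×465/30.4 = 226 kPa.
Isobaric: P stays 226 kPa; V/T = const ⇒ T₂ = 1570 K, V₂ = 103 L.
W = PΔV = 226×(103−30.4) kPa·L = 16400 J.
ΔU = nCvΔT = 1.78×12.5×(1570−465) = 24600 J.
Q = ΔU + W = nCpΔT = 40900 J.

40900 J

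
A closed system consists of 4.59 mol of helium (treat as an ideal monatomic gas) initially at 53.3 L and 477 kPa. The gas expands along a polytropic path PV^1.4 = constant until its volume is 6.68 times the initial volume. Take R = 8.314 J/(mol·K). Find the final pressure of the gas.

T₁ = P₁V₁/(nR) = 477×53.3/(4.59×8.314) = 666 K.
Polytropic n=1.4: T₂ = T₁(V₁/V₂)^(n−1) = 666×(0.150)^0.40 = 312 K; P₂ = P₁(V₁/V₂)^n = 33.4 kPa.

33.4 kPa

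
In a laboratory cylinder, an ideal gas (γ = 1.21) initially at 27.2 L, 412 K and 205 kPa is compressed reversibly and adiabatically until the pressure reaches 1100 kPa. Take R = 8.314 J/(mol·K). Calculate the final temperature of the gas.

551 K

Adiabatic: T₂/T₁ = (P₂/P₁)^((γ−1)/γ) ⇒ T₂ = 412×(5.37)^0.174 = 551 K; V₂ = 6.79 L.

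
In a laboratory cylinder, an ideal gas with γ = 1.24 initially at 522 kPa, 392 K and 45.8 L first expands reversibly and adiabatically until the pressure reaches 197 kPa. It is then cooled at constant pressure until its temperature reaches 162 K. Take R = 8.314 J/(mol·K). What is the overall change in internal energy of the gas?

-58400 J

n = P₁V₁/(RT₁) = 522×45.8/(8.314×392) = 7.34 mol.
Step 1 — Adiabatic: T₂/T₁ = (P₂/P₁)^((γ−1)/γ) ⇒ T₂ = 392×(0.377)^0.194 = 325 K; V₂ = 100 L.
ΔU = nCvΔT = 7.34×34.6×(325−392) = -17100 J.
Q = 0 for an adiabatic process, so W = −ΔU = 17100 J.
State after step 1: P = 197 kPa, V = 100 L, T = 325 K.
Step 2 — Isobaric: P stays 197 kPa; V/T = const ⇒ T₂ = 162 K, V₂ = 50.2 L.
W = PΔV = 197×(50.2−100) kPa·L = -9920 J.
ΔU = nCvΔT = 7.34×34.6×(162−325) = -41300 J.
Q = ΔU + W = nCpΔT = -51200 J.
Net over both steps: W = 7200 J, Q = -51200 J, ΔU = -58400 J.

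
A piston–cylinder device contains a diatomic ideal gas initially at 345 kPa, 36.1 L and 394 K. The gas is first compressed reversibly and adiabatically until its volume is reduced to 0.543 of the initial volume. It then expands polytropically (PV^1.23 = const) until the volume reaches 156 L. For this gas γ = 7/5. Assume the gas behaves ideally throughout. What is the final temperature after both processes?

312 K

n = P₁V₁/(RT₁) = 345×36.1/(8.314×394) = 3.80 mol.
Step 1 — Adiabatic: TV^(γ−1) = const ⇒ T₂ = 394×(1.84)^0.400 = 503 K; PV^γ = const ⇒ P₂ = 811 kPa.
ΔU = nCvΔT = 3.80×20.8×(503−394) = 8610 J.
Q = 0 for an adiabatic process, so W = −ΔU = -8610 J.
State after step 1: P = 811 kPa, V = 19.6 L, T = 503 K.
Step 2 — Polytropic n=1.23: T₂ = T₁(V₁/V₂)^(n−1) = 503×(0.126)^0.23 = 312 K; P₂ = P₁(V₁/V₂)^n = 63.3 kPa.
W = (P₁V₁−P₂V₂)/(n−1) = (811×19.6−63.3×156)/0.23 = 26200 J.
ΔU = nCvΔT = 3.80×20.8×(312−503) = -15100 J.
Q = ΔU + W = 11100 J.
Net over both steps: W = 17600 J, Q = 11100 J, ΔU = -6470 J.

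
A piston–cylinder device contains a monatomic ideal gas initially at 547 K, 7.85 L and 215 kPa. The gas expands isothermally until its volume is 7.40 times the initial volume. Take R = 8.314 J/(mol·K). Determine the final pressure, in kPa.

Isothermal: T stays 547 K; PV = const ⇒ V₂ = 58.1 L, P₂ = 29.1 kPa.

29.1 kPa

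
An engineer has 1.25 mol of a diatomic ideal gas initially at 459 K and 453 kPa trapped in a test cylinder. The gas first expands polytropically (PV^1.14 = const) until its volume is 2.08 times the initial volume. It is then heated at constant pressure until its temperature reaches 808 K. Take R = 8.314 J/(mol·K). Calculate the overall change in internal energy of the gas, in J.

9070 J

V₁ = nRT₁/P₁ = 1.25×8.314×459/453 = 10.5 L.
Step 1 — Polytropic n=1.14: T₂ = T₁(V₁/V₂)^(n−1) = 459×(0.481)^0.14 = 414 K; P₂ = P₁(V₁/V₂)^n = 197 kPa.
W = (P₁V₁−P₂V₂)/(n−1) = (453×10.5−197×21.9)/0.14 = 3320 J.
ΔU = nCvΔT = 1.25×20.8×(414−459) = -1160 J.
Q = ΔU + W = 2160 J.
State after step 1: P = 197 kPa, V = 21.9 L, T = 414 K.
Step 2 — Isobaric: P stays 197 kPa; V/T = const ⇒ T₂ = 808 K, V₂ = 42.7 L.
W = PΔV = 197×(42.7−21.9) kPa·L = 4090 J.
ΔU = nCvΔT = 1.25×20.8×(808−414) = 10200 J.
Q = ΔU + W = nCpΔT = 14300 J.
Net over both steps: W = 7410 J, Q = 16500 J, ΔU = 9070 J.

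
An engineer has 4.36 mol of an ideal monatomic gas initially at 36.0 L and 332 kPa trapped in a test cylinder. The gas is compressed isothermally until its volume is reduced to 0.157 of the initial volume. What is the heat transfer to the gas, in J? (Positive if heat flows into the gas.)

-22100 J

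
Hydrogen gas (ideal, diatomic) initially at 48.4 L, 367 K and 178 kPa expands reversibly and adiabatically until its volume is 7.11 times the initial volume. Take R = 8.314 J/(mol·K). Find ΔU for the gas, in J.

-11700 J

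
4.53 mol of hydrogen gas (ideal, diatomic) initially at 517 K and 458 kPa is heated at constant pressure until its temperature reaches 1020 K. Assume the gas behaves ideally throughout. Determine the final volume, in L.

83.9 L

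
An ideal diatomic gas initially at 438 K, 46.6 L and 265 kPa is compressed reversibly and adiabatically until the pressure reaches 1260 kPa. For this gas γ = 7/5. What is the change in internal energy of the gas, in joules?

n = P₁V₁/(RT₁) = 265×46.6/(8.314×438) = 3.39 mol.
Adiabatic: T₂/T₁ = (P₂/P₁)^((γ−1)/γ) ⇒ T₂ = 438×(4.75)^0.286 = 684 K; V₂ = 15.3 L.
For an ideal gas ΔU = nCvΔT with Cv = (5/2)R = 20.8 J/(mol·K).
ΔU = 3.39×20.8×(684−438) = 17300 J.

17300 J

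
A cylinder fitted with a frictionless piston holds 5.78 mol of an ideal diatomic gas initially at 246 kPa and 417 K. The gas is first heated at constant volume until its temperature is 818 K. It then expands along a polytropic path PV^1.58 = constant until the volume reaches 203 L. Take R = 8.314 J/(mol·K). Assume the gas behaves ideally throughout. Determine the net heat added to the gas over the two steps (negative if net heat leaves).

35600 J

V₁ = nRT₁/P₁ = 5.78×8.314×417/246 = 81.5 L.
Step 1 — Isochoric: V stays 81.5 L; P/T = const ⇒ T₂ = 818 K, P₂ = 483 kPa.
W = 0 (no volume change).
ΔU = nCvΔT = 5.78×20.8×(818−417) = 48200 J.
Q = ΔU = 48200 J.
State after step 1: P = 483 kPa, V = 81.5 L, T = 818 K.
Step 2 — Polytropic n=1.58: T₂ = T₁(V₁/V₂)^(n−1) = 818×(0.401)^0.58 = 482 K; P₂ = P₁(V₁/V₂)^n = 114 kPa.
W = (P₁V₁−P₂V₂)/(n−1) = (483×81.5−114×203)/0.58 = 27900 J.
ΔU = nCvΔT = 5.78×20.8×(482−818) = -40400 J.
Q = ΔU + W = -12500 J.
Net over both steps: W = 27900 J, Q = 35600 J, ΔU = 7770 J.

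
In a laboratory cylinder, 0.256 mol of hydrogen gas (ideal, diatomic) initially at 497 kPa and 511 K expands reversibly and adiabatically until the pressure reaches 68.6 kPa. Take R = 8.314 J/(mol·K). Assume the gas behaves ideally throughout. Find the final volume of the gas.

V₁ = nRT₁/P₁ = 0.256×8.314×511/497 = 2.19 L.
Adiabatic: T₂/T₁ = (P₂/P₁)^((γ−1)/γ) ⇒ T₂ = 511×(0.138)^0.286 = 290 K; V₂ = 9.00 L.

9.00 L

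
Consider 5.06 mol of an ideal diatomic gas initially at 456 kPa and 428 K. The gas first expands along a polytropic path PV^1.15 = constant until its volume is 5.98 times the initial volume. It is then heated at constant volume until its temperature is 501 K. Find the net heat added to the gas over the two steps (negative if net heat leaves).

35900 J

V₁ = nRT₁/P₁ = 5.06×8.314×428/456 = 39.5 L.
Step 1 — Polytropic n=1.15: T₂ = T₁(V₁/V₂)^(n−1) = 428×(0.167)^0.15 = 327 K; P₂ = P₁(V₁/V₂)^n = 58.3 kPa.
W = (P₁V₁−P₂V₂)/(n−1) = (456×39.5−58.3×236)/0.15 = 28200 J.
ΔU = nCvΔT = 5.06×20.8×(327−428) = -10600 J.
Q = ΔU + W = 17700 J.
State after step 1: P = 58.3 kPa, V = 236 L, T = 327 K.
Step 2 — Isochoric: V stays 236 L; P/T = const ⇒ T₂ = 501 K, P₂ = 89.3 kPa.
W = 0 (no volume change).
ΔU = nCvΔT = 5.06×20.8×(501−327) = 18300 J.
Q = ΔU = 18300 J.
Net over both steps: W = 28200 J, Q = 35900 J, ΔU = 7680 J.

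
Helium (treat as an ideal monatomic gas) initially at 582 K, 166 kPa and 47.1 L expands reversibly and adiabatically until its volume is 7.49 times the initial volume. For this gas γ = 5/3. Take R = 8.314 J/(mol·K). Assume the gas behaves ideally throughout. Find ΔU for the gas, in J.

n = P₁V₁/(RT₁) = 166×47.1/(8.314×582) = 1.62 mol.
Adiabatic: TV^(γ−1) = const ⇒ T₂ = 582×(0.134)^0.667 = 152 K; PV^γ = const ⇒ P₂ = 5.79 kPa.
For an ideal gas ΔU = nCvΔT with Cv = (3/2)R = 12.5 J/(mol·K).
ΔU = 1.62×12.5×(152−582) = -8660 J.

-8660 J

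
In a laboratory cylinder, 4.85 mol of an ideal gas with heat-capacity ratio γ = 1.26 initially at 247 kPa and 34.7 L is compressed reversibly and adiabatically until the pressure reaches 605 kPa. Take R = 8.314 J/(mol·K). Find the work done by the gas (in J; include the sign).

-6690 J

T₁ = P₁V₁/(nR) = 247×34.7/(4.85×8.314) = 213 K.
Adiabatic: T₂/T₁ = (P₂/P₁)^((γ−1)/γ) ⇒ T₂ = 213×(2.45)^0.206 = 256 K; V₂ = 17.0 L.
ΔU = nCvΔT = 4.85×32.0×(256−213) = 6690 J.
Q = 0 for an adiabatic process, so W = −ΔU = -6690 J.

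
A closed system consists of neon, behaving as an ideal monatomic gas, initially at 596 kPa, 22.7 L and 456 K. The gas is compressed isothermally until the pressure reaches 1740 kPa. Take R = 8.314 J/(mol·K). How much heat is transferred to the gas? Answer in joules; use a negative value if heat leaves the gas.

-14500 J

n = P₁V₁/(RT₁) = 596×22.7/(8.314×456) = 3.57 mol.
Isothermal: T stays 456 K; PV = const ⇒ V₂ = 7.78 L, P₂ = 1740 kPa.
ΔU = 0 (ideal gas, T constant).
W = nRT ln(V₂/V₁) = 3.57×8.314×456×ln(0.343) = -14500 J.
Q = ΔU + W = -14500 J.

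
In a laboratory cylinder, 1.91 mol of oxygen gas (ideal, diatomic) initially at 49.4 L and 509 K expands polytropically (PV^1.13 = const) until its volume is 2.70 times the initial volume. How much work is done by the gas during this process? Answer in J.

7530 J

P₁ = nRT₁/V₁ = 1.91×8.314×509/49.4 = 164 kPa.
Polytropic n=1.13: T₂ = T₁(V₁/V₂)^(n−1) = 509×(0.370)^0.13 = 447 K; P₂ = P₁(V₁/V₂)^n = 53.3 kPa.
W = (P₁V₁−P₂V₂)/(n−1) = (164×49.4−53.3×133)/0.13 = 7530 J.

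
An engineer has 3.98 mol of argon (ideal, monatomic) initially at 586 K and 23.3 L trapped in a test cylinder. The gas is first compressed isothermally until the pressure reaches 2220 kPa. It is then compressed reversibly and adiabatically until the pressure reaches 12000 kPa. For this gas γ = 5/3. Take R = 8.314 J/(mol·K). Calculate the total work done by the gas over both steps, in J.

P₁ = nRT₁/V₁ = 3.98×8.314×586/23.3 = 832 kPa.
Step 1 — Isothermal: T stays 586 K; PV = const ⇒ V₂ = 8.73 L, P₂ = 2220 kPa.
ΔU = 0 (ideal gas, T constant).
W = nRT ln(V₂/V₁) = 3.98×8.314×586×ln(0.375) = -19000 J.
Q = ΔU + W = -19000 J.
State after step 1: P = 2220 kPa, V = 8.73 L, T = 586 K.
Step 2 — Adiabatic: T₂/T₁ = (P₂/P₁)^((γ−1)/γ) ⇒ T₂ = 586×(5.41)^0.400 = 1150 K; V₂ = 3.17 L.
ΔU = nCvΔT = 3.98×12.5×(1150−586) = 28000 J.
Q = 0 for an adiabatic process, so W = −ΔU = -28000 J.
Net over both steps: W = -47100 J, Q = -19000 J, ΔU = 28000 J.

-47100 J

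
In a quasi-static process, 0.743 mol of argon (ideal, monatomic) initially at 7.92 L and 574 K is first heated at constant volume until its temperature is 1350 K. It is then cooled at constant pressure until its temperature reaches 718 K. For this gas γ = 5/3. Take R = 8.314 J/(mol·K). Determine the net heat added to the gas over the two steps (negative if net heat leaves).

P₁ = nRT₁/V₁ = 0.743×8.314×574/7.92 = 448 kPa.
Step 1 — Isochoric: V stays 7.92 L; P/T = const ⇒ T₂ = 1350 K, P₂ = 1050 kPa.
W = 0 (no volume change).
ΔU = nCvΔT = 0.743×12.5×(1350−574) = 7190 J.
Q = ΔU = 7190 J.
State after step 1: P = 1050 kPa, V = 7.92 L, T = 1350 K.
Step 2 — Isobaric: P stays 1050 kPa; V/T = const ⇒ T₂ = 718 K, V₂ = 4.21 L.
W = PΔV = 1050×(4.21−7.92) kPa·L = -3900 J.
ΔU = nCvΔT = 0.743×12.5×(718−1350) = -5860 J.
Q = ΔU + W = nCpΔT = -9760 J.
Net over both steps: W = -3900 J, Q = -2570 J, ΔU = 1330 J.

-2570 J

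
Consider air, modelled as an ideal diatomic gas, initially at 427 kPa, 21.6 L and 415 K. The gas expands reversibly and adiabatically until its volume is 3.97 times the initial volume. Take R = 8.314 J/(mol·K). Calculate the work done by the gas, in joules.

9770 J

n = P₁V₁/(RT₁) = 427×21.6/(8.314×415) = 2.67 mol.
Adiabatic: TV^(γ−1) = const ⇒ T₂ = 415×(0.252)^0.400 = 239 K; PV^γ = const ⇒ P₂ = 62.0 kPa.
ΔU = nCvΔT = 2.67×20.8×(239−415) = -9770 J.
Q = 0 for an adiabatic process, so W = −ΔU = 9770 J.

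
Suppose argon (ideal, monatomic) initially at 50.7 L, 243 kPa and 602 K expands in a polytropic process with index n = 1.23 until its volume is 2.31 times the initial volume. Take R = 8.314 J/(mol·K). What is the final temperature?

497 K

Polytropic n=1.23: T₂ = T₁(V₁/V₂)^(n−1) = 602×(0.433)^0.23 = 497 K; P₂ = P₁(V₁/V₂)^n = 86.8 kPa.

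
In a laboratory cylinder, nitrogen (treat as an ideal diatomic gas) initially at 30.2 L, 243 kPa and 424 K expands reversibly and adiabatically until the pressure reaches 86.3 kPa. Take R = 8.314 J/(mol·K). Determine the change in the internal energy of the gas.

n = P₁V₁/(RT₁) = 243×30.2/(8.314×424) = 2.08 mol.
Adiabatic: T₂/T₁ = (P₂/P₁)^((γ−1)/γ) ⇒ T₂ = 424×(0.355)^0.286 = 315 K; V₂ = 63.3 L.
For an ideal gas ΔU = nCvΔT with Cv = (5/2)R = 20.8 J/(mol·K).
ΔU = 2.08×20.8×(315−424) = -4700 J.

-4700 J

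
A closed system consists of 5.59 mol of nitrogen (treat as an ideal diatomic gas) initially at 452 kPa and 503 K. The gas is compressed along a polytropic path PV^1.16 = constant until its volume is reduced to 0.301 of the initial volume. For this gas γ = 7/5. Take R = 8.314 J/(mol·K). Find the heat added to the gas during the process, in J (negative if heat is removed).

V₁ = nRT₁/P₁ = 5.59×8.314×503/452 = 51.7 L.
Polytropic n=1.16: T₂ = T₁(V₁/V₂)^(n−1) = 503×(3.32)^0.16 = 610 K; P₂ = P₁(V₁/V₂)^n = 1820 kPa.
W = (P₁V₁−P₂V₂)/(n−1) = (452×51.7−1820×15.6)/0.16 = -30900 J.
ΔU = nCvΔT = 5.59×20.8×(610−503) = 12400 J.
Q = ΔU + W = -18600 J.

-18600 J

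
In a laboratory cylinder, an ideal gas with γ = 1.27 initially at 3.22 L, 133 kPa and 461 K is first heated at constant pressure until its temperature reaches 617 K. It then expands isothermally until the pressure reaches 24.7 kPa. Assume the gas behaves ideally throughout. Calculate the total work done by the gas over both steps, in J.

1110 J

n = P₁V₁/(RT₁) = 133×3.22/(8.314×461) = 0.112 mol.
Step 1 — Isobaric: P stays 133 kPa; V/T = const ⇒ T₂ = 617 K, V₂ = 4.31 L.
W = PΔV = 133×(4.31−3.22) kPa·L = 145 J.
ΔU = nCvΔT = 0.112×30.8×(617−461) = 537 J.
Q = ΔU + W = nCpΔT = 682 J.
State after step 1: P = 133 kPa, V = 4.31 L, T = 617 K.
Step 2 — Isothermal: T stays 617 K; PV = const ⇒ V₂ = 23.2 L, P₂ = 24.7 kPa.
ΔU = 0 (ideal gas, T constant).
W = nRT ln(V₂/V₁) = 0.112×8.314×617×ln(5.38) = 965 J.
Q = ΔU + W = 965 J.
Net over both steps: W = 1110 J, Q = 1650 J, ΔU = 537 J.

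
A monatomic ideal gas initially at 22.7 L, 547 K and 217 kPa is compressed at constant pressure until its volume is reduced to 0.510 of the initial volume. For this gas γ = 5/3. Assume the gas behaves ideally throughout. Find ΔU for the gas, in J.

-3620 J

n = P₁V₁/(RT₁) = 217×22.7/(8.314×547) = 1.08 mol.
Isobaric: P stays 217 kPa; V/T = const ⇒ T₂ = 279 K, V₂ = 11.6 L.
For an ideal gas ΔU = nCvΔT with Cv = (3/2)R = 12.5 J/(mol·K).
ΔU = 1.08×12.5×(279−547) = -3620 J.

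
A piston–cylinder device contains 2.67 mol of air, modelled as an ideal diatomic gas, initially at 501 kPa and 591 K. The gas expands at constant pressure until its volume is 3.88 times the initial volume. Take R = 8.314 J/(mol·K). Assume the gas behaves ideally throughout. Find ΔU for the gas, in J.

94500 J

V₁ = nRT₁/P₁ = 2.67×8.314×591/501 = 26.2 L.
Isobaric: P stays 501 kPa; V/T = const ⇒ T₂ = 2290 K, V₂ = 102 L.
For an ideal gas ΔU = nCvΔT with Cv = (5/2)R = 20.8 J/(mol·K).
ΔU = 2.67×20.8×(2290−591) = 94500 J.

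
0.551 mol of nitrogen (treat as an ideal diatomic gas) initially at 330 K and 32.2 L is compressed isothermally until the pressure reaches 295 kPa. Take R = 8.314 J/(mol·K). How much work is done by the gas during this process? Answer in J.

P₁ = nRT₁/V₁ = 0.551×8.314×330/32.2 = 46.9 kPa.
Isothermal: T stays 330 K; PV = const ⇒ V₂ = 5.12 L, P₂ = 295 kPa.
W = nRT ln(V₂/V₁) = 0.551×8.314×330×ln(0.159) = -2780 J.

-2780 J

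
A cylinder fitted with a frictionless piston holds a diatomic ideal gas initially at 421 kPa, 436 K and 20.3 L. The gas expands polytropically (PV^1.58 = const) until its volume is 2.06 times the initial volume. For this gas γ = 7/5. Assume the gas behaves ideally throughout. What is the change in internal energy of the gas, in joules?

-7320 J

n = P₁V₁/(RT₁) = 421×20.3/(8.314×436) = 2.36 mol.
Polytropic n=1.58: T₂ = T₁(V₁/V₂)^(n−1) = 436×(0.485)^0.58 = 287 K; P₂ = P₁(V₁/V₂)^n = 134 kPa.
For an ideal gas ΔU = nCvΔT with Cv = (5/2)R = 20.8 J/(mol·K).
ΔU = 2.36×20.8×(287−436) = -7320 J.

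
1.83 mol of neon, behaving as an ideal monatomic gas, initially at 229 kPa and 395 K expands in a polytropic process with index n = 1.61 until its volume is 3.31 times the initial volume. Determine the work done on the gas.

-5100 J

V₁ = nRT₁/P₁ = 1.83×8.314×395/229 = 26.2 L.
Polytropic n=1.61: T₂ = T₁(V₁/V₂)^(n−1) = 395×(0.302)^0.61 = 190 K; P₂ = P₁(V₁/V₂)^n = 33.3 kPa.
W = (P₁V₁−P₂V₂)/(n−1) = (229×26.2−33.3×86.9)/0.61 = 5100 J.
Work done on the gas = −W_by = -5100 J.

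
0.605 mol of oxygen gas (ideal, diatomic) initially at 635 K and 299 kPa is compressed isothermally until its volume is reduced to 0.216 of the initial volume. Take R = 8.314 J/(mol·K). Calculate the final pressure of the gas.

1380 kPa

V₁ = nRT₁/P₁ = 0.605×8.314×635/299 = 10.7 L.
Isothermal: T stays 635 K; PV = const ⇒ V₂ = 2.31 L, P₂ = 1380 kPa.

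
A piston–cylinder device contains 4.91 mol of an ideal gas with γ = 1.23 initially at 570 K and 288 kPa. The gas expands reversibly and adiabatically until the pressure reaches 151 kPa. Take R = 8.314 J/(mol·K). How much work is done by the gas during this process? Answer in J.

V₁ = nRT₁/P₁ = 4.91×8.314×570/288 = 80.8 L.
Adiabatic: T₂/T₁ = (P₂/P₁)^((γ−1)/γ) ⇒ T₂ = 570×(0.524)^0.187 = 505 K; V₂ = 137 L.
ΔU = nCvΔT = 4.91×36.1×(505−570) = -11500 J.
Q = 0 for an adiabatic process, so W = −ΔU = 11500 J.

11500 J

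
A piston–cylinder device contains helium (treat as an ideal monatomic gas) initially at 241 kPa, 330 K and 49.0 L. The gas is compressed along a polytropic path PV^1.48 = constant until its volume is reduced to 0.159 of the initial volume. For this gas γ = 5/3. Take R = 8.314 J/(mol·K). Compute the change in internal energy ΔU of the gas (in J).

25100 J

n = P₁V₁/(RT₁) = 241×49.0/(8.314×330) = 4.30 mol.
Polytropic n=1.48: T₂ = T₁(V₁/V₂)^(n−1) = 330×(6.29)^0.48 = 798 K; P₂ = P₁(V₁/V₂)^n = 3660 kPa.
For an ideal gas ΔU = nCvΔT with Cv = (3/2)R = 12.5 J/(mol·K).
ΔU = 4.30×12.5×(798−330) = 25100 J.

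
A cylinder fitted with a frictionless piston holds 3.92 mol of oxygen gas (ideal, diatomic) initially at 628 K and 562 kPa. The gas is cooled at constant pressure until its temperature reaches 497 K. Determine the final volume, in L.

28.8 L

V₁ = nRT₁/P₁ = 3.92×8.314×628/562 = 36.4 L.
Isobaric: P stays 562 kPa; V/T = const ⇒ T₂ = 497 K, V₂ = 28.8 L.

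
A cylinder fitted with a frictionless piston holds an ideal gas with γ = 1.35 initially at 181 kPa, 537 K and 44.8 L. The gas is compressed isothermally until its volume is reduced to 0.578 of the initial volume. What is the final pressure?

313 kPa

Isothermal: T stays 537 K; PV = const ⇒ V₂ = 25.9 L, P₂ = 313 kPa.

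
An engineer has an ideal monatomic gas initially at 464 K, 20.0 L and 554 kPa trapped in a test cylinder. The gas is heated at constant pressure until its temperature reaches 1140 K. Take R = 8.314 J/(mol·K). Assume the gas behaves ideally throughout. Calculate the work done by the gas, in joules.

n = P₁V₁/(RT₁) = 554×20.0/(8.314×464) = 2.87 mol.
Isobaric: P stays 554 kPa; V/T = const ⇒ T₂ = 1140 K, V₂ = 49.1 L.
W = PΔV = 554×(49.1−20.0) kPa·L = 16100 J.

16100 J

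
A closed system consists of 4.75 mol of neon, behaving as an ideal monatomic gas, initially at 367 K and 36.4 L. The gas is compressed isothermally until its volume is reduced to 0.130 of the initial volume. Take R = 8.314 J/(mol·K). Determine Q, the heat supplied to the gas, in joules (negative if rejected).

-29600 J

P₁ = nRT₁/V₁ = 4.75×8.314×367/36.4 = 398 kPa.
Isothermal: T stays 367 K; PV = const ⇒ V₂ = 4.73 L, P₂ = 3060 kPa.
ΔU = 0 (ideal gas, T constant).
W = nRT ln(V₂/V₁) = 4.75×8.314×367×ln(0.130) = -29600 J.
Q = ΔU + W = -29600 J.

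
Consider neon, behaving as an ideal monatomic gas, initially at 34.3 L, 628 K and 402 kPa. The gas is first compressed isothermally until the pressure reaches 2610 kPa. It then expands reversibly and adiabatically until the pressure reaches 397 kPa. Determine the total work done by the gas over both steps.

n = P₁V₁/(RT₁) = 402×34.3/(8.314×628) = 2.64 mol.
Step 1 — Isothermal: T stays 628 K; PV = const ⇒ V₂ = 5.28 L, P₂ = 2610 kPa.
ΔU = 0 (ideal gas, T constant).
W = nRT ln(V₂/V₁) = 2.64×8.314×628×ln(0.154) = -25800 J.
Q = ΔU + W = -25800 J.
State after step 1: P = 2610 kPa, V = 5.28 L, T = 628 K.
Step 2 — Adiabatic: T₂/T₁ = (P₂/P₁)^((γ−1)/γ) ⇒ T₂ = 628×(0.152)^0.400 = 296 K; V₂ = 16.4 L.
ΔU = nCvΔT = 2.64×12.5×(296−628) = -10900 J.
Q = 0 for an adiabatic process, so W = −ΔU = 10900 J.
Net over both steps: W = -14800 J, Q = -25800 J, ΔU = -10900 J.

-14800 J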